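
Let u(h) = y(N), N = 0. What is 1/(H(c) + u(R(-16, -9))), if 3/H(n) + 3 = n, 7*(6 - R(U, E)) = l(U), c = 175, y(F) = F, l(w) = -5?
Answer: 172/3 ≈ 57.333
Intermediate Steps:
R(U, E) = 47/7 (R(U, E) = 6 - ⅐*(-5) = 6 + 5/7 = 47/7)
u(h) = 0
H(n) = 3/(-3 + n)
1/(H(c) + u(R(-16, -9))) = 1/(3/(-3 + 175) + 0) = 1/(3/172 + 0) = 1/(3/172) = 172/3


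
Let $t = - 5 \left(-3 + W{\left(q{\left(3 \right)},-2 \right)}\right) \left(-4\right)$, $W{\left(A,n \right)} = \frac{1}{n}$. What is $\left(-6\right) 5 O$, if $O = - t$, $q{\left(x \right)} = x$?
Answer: $-2100$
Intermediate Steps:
$t = -70$ ($t = - 5 \left(-3 + \frac{1}{-2}\right) \left(-4\right) = - 5 \left(-3 - \frac{1}{2}\right) \left(-4\right) = - \frac{5 \left(-7\right)}{2} \left(-4\right) = \left(-1\right) \left(- \frac{35}{2}\right) \left(-4\right) = \frac{35}{2} \left(-4\right) = -70$)
$O = 70$ ($O = \left(-1\right) \left(-70\right) = 70$)
$\left(-6\right) 5 O = \left(-6\right) 5 \cdot 70 = \left(-30\right) 70 = -2100$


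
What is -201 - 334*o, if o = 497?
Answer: -166199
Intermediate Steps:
-201 - 334*o = -201 - 334*497 = -201 - 165998 = -166199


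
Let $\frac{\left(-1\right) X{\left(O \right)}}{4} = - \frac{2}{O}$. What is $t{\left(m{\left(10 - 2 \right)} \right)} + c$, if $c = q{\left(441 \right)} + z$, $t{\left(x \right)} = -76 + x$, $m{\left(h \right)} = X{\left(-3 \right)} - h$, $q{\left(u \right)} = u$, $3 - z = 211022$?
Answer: $- \frac{631994}{3} \approx -2.1066 \cdot 10^{5}$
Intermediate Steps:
$z = -211019$ ($z = 3 - 211022 = -211019$)
$X{\left(O \right)} = \frac{8}{O}$ ($X{\left(O \right)} = - 4 \left(- \frac{2}{O}\right) = \frac{8}{O}$)
$m{\left(h \right)} = - \frac{8}{3} - h$ ($m{\left(h \right)} = \frac{8}{-3} - h = 8 \left(- \frac{1}{3}\right) - h = - \frac{8}{3} - h$)
$c = -210578$ ($c = 441 - 211019 = -210578$)
$t{\left(m{\left(10 - 2 \right)} \right)} + c = \left(-76 - \left(\frac{38}{3} - 2\right)\right) - 210578 = \left(-76 - \frac{32}{3}\right) - 210578 = - \frac{260}{3} - 210578 = - \frac{631994}{3}$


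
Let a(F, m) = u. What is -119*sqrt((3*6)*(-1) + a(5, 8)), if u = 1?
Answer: -119*I*sqrt(17) ≈ -490.65*I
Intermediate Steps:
a(F, m) = 1
-119*sqrt((3*6)*(-1) + a(5, 8)) = -119*sqrt((3*6)*(-1) + 1) = -119*sqrt(18*(-1) + 1) = -119*sqrt(-18 + 1) = -119*I*sqrt(17)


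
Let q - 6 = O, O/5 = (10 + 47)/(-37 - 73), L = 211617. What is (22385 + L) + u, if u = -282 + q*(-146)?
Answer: 2565445/11 ≈ 2.3322e+5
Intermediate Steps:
O = -57/22 (O = 5*((10 + 47)/(-37 - 73)) = 5*(57/(-110)) = 5*(57*(-1/110)) = 5*(-57/110) = -57/22 ≈ -2.5909)
q = 75/22 (q = 6 - 57/22 = 75/22 ≈ 3.4091)
u = -8577/11 (u = -282 + (75/22)*(-146) = -282 - 5475/11 = -8577/11 ≈ -779.73)
(22385 + L) + u = (22385 + 211617) - 8577/11 = 234002 - 8577/11 = 2565445/11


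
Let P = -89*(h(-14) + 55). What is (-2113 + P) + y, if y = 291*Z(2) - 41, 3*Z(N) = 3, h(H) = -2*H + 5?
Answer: -9695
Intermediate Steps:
h(H) = 5 - 2*H
Z(N) = 1 (Z(N) = (1/3)*3 = 1)
y = 250 (y = 291*1 - 41 = 291 - 41 = 250)
P = -7832 (P = -89*((5 - 2*(-14)) + 55) = -89*((5 + 28) + 55) = -89*(33 + 55) = -89*88 = -7832)
(-2113 + P) + y = (-2113 - 7832) + 250 = -9945 + 250 = -9695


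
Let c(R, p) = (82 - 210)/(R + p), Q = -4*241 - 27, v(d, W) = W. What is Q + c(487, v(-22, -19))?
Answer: -115979/117 ≈ -991.27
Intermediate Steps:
Q = -991 (Q = -964 - 27 = -991)
c(R, p) = -128/(R + p)
Q + c(487, v(-22, -19)) = -991 - 128/(487 - 19) = -991 - 128/468 = -991 - 128*1/468 = -991 - 32/117 = -115979/117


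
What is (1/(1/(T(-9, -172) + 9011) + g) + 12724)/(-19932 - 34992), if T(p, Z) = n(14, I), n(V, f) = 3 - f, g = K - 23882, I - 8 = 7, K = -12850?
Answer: -1401978104103/6051732596236 ≈ -0.23167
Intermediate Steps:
I = 15 (I = 8 + 7 = 15)
g = -36732 (g = -12850 - 23882 = -36732)
T(p, Z) = -12 (T(p, Z) = 3 - 1*15 = 3 - 15 = -12)
(1/(1/(T(-9, -172) + 9011) + g) + 12724)/(-19932 - 34992) = (1/(1/(-12 + 9011) - 36732) + 12724)/(-19932 - 34992) = (1/(1/8999 - 36732) + 12724)/(-54924) = (1/(1/8999 - 36732) + 12724)*(-1/54924) = (1/(-330551267/8999) + 12724)*(-1/54924) = (-8999/330551267 + 12724)*(-1/54924) = (4205934312309/330551267)*(-1/54924) = -1401978104103/6051732596236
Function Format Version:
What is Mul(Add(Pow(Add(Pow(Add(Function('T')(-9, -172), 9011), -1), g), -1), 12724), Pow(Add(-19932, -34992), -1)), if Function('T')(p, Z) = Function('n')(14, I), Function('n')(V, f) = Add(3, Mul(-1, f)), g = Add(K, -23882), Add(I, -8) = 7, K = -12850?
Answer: Rational(-1401978104103, 6051732596236) ≈ -0.23167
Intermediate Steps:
I = 15 (I = Add(8, 7) = 15)
g = -36732 (g = Add(-12850, -23882) = -36732)
Function('T')(p, Z) = -12 (Function('T')(p, Z) = Add(3, Mul(-1, 15)) = Add(3, -15) = -12)
Mul(Add(Pow(Add(Pow(Add(Function('T')(-9, -172), 9011), -1), g), -1), 12724), Pow(Add(-19932, -34992), -1)) = Mul(Add(Pow(Add(Pow(Add(-12, 9011), -1), -36732), -1), 12724), Pow(Add(-19932, -34992), -1)) = Mul(Add(Pow(Add(Pow(8999, -1), -36732), -1), 12724), Pow(-54924, -1)) = Mul(Add(Pow(Add(Rational(1, 8999), -36732), -1), 12724), Rational(-1, 54924)) = Mul(Add(Pow(Rational(-330551267, 8999), -1), 12724), Rational(-1, 54924)) = Mul(Add(Rational(-8999, 330551267), 12724), Rational(-1, 54924)) = Mul(Rational(4205934312309, 330551267), Rational(-1, 54924)) = Rational(-1401978104103, 6051732596236)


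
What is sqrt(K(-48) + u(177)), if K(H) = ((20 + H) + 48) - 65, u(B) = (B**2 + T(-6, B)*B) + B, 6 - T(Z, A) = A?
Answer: sqrt(1194) ≈ 34.554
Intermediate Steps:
T(Z, A) = 6 - A
u(B) = B + B**2 + B*(6 - B) (u(B) = (B**2 + (6 - B)*B) + B = (B**2 + B*(6 - B)) + B = B + B**2 + B*(6 - B))
K(H) = 3 + H (K(H) = (68 + H) - 65 = 3 + H)
sqrt(K(-48) + u(177)) = sqrt((3 - 48) + 7*177) = sqrt(-45 + 1239) = sqrt(1194)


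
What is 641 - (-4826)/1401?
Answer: 902867/1401 ≈ 644.44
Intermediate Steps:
641 - (-4826)/1401 = 641 - 1*(-4826/1401) = 641 + 4826/1401 = 902867/1401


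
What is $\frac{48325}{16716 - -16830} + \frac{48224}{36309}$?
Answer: $\frac{374706081}{135335746} \approx 2.7687$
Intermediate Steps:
$\frac{48325}{16716 - -16830} + \frac{48224}{36309} = \frac{48325}{16716 + 16830} + 48224 \cdot \frac{1}{36309} = \frac{48325}{33546} + \frac{48224}{36309} = \frac{374706081}{135335746}$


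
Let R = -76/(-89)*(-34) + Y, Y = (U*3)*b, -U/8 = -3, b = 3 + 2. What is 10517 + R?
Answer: 965469/89 ≈ 10848.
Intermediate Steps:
b = 5
U = 24 (U = -8*(-3) = 24)
Y = 360 (Y = (24*3)*5 = 72*5 = 360)
R = 29456/89 (R = -76/(-89)*(-34) + 360 = -76*(-1/89)*(-34) + 360 = (76/89)*(-34) + 360 = -2584/89 + 360 = 29456/89 ≈ 330.97)
10517 + R = 10517 + 29456/89 = 965469/89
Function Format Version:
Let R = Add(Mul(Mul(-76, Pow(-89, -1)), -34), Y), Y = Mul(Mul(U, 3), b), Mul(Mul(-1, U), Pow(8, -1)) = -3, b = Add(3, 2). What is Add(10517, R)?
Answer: Rational(965469, 89) ≈ 10848.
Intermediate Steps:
b = 5
U = 24 (U = Mul(-8, -3) = 24)
Y = 360 (Y = Mul(Mul(24, 3), 5) = Mul(72, 5) = 360)
R = Rational(29456, 89) (R = Add(Mul(Mul(-76, Pow(-89, -1)), -34), 360) = Add(Mul(Mul(-76, Rational(-1, 89)), -34), 360) = Add(Mul(Rational(76, 89), -34), 360) = Add(Rational(-2584, 89), 360) = Rational(29456, 89) ≈ 330.97)
Add(10517, R) = Add(10517, Rational(29456, 89)) = Rational(965469, 89)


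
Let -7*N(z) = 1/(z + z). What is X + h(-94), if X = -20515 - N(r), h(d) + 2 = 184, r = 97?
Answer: -27612213/1358 ≈ -20333.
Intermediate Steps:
h(d) = 182 (h(d) = -2 + 184 = 182)
N(z) = -1/(14*z) (N(z) = -1/(7*(z + z)) = -1/(2*z)/7 = -1/(14*z))
X = -27859369/1358 (X = -20515 - (-1)/(14*97) = -20515 - 1*(-1/1358) = -20515 + 1/1358 = -27859369/1358 ≈ -20515.)
X + h(-94) = -27859369/1358 + 182 = -27612213/1358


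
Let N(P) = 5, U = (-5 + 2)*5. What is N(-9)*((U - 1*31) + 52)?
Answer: 30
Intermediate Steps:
U = -15 (U = -3*5 = -15)
N(-9)*((U - 1*31) + 52) = 5*((-15 - 1*31) + 52) = 5*((-15 - 31) + 52) = 5*(-46 + 52) = 5*6 = 30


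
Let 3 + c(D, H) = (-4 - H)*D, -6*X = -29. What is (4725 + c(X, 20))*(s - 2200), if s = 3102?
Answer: 4154612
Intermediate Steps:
X = 29/6 (X = -1/6*(-29) = 29/6 ≈ 4.8333)
c(D, H) = -3 + D*(-4 - H) (c(D, H) = -3 + (-4 - H)*D = -3 + D*(-4 - H))
(4725 + c(X, 20))*(s - 2200) = (4725 + (-3 - 4*29/6 - 1*29/6*20))*(3102 - 2200) = (4725 + (-3 - 58/3 - 290/3))*902 = (4725 - 119)*902 = 4606*902 = 4154612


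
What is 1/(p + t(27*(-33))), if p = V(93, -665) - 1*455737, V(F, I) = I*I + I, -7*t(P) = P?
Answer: -7/98348 ≈ -7.1176e-5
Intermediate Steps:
t(P) = -P/7
V(F, I) = I + I**2 (V(F, I) = I**2 + I = I + I**2)
p = -14177 (p = -665*(1 - 665) - 1*455737 = -665*(-664) - 455737 = 441560 - 455737 = -14177)
1/(p + t(27*(-33))) = 1/(-14177 - 27*(-33)/7) = 1/(-14177 - 1/7*(-891)) = 1/(-14177 + 891/7) = 1/(-98348/7) = -7/98348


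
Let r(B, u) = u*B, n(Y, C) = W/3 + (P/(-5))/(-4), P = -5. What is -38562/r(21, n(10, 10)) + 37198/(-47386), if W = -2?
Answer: 3653165741/1824361 ≈ 2002.4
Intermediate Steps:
n(Y, C) = -11/12 (n(Y, C) = -2/3 - 5/(-5)/(-4) = -2*⅓ - 5*(-⅕)*(-¼) = -⅔ + 1*(-¼) = -⅔ - ¼ = -11/12)
r(B, u) = B*u
-38562/r(21, n(10, 10)) + 37198/(-47386) = -38562/(21*(-11/12)) + 37198/(-47386) = -38562/(-77/4) + 37198*(-1/47386) = -38562*(-4/77) - 18599/23693 = 154248/77 - 18599/23693 = 3653165741/1824361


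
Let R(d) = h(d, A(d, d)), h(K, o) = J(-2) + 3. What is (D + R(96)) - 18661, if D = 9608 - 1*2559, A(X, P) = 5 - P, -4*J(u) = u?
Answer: -23217/2 ≈ -11609.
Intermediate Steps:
J(u) = -u/4
h(K, o) = 7/2 (h(K, o) = -¼*(-2) + 3 = ½ + 3 = 7/2)
R(d) = 7/2
D = 7049 (D = 9608 - 2559 = 7049)
(D + R(96)) - 18661 = (7049 + 7/2) - 18661 = 14105/2 - 18661 = -23217/2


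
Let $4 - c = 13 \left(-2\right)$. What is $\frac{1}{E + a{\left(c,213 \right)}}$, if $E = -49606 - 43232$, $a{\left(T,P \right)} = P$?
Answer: $- \frac{1}{92625} \approx -1.0796 \cdot 10^{-5}$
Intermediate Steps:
$c = 30$ ($c = 4 - 13 \left(-2\right) = 4 - -26 = 4 + 26 = 30$)
$E = -92838$
$\frac{1}{E + a{\left(c,213 \right)}} = \frac{1}{-92838 + 213} = \frac{1}{-92625} = - \frac{1}{92625}$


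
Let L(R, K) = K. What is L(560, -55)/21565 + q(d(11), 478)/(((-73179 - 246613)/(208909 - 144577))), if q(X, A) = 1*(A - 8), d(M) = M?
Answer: -16301444779/172407862 ≈ -94.552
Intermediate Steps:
q(X, A) = -8 + A (q(X, A) = 1*(-8 + A) = -8 + A)
L(560, -55)/21565 + q(d(11), 478)/(((-73179 - 246613)/(208909 - 144577))) = -55/21565 + (-8 + 478)/(((-73179 - 246613)/(208909 - 144577))) = -55*1/21565 + 470/((-319792/64332)) = -11/4313 + 470/((-319792*1/64332)) = -11/4313 + 470/(-79948/16083) = -11/4313 + 470*(-16083/79948) = -11/4313 - 3779505/39974 = -16301444779/172407862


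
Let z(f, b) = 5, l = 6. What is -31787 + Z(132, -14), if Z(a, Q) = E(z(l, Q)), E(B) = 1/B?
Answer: -158934/5 ≈ -31787.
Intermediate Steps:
Z(a, Q) = 1/5
-31787 + Z(132, -14) = -31787 + 1/5 = -158934/5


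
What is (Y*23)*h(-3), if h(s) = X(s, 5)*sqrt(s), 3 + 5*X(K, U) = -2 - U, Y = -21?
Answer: 966*I*sqrt(3) ≈ 1673.2*I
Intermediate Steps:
X(K, U) = -1 - U/5 (X(K, U) = -3/5 + (-2 - U)/5 = -3/5 + (-2/5 - U/5) = -1 - U/5)
h(s) = -2*sqrt(s) (h(s) = (-1 - 1/5*5)*sqrt(s) = (-1 - 1)*sqrt(s) = -2*sqrt(s))
(Y*23)*h(-3) = (-21*23)*(-2*I*sqrt(3)) = -(-966)*I*sqrt(3) = 966*I*sqrt(3)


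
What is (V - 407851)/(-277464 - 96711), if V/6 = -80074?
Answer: 177659/74835 ≈ 2.3740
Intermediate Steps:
V = -480444 (V = 6*(-80074) = -480444)
(V - 407851)/(-277464 - 96711) = (-480444 - 407851)/(-277464 - 96711) = -888295/(-374175) = -888295*(-1/374175) = 177659/74835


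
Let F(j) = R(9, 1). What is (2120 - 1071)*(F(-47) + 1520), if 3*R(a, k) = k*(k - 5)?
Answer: 4779244/3 ≈ 1.5931e+6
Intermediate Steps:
R(a, k) = k*(-5 + k)/3 (R(a, k) = (k*(k - 5))/3 = (k*(-5 + k))/3 = k*(-5 + k)/3)
F(j) = -4/3 (F(j) = (⅓)*1*(-5 + 1) = (⅓)*1*(-4) = -4/3)
(2120 - 1071)*(F(-47) + 1520) = (2120 - 1071)*(-4/3 + 1520) = 1049*(4556/3) = 4779244/3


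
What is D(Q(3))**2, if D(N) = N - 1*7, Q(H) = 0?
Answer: 49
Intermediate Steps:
D(N) = -7 + N (D(N) = N - 7 = -7 + N)
D(Q(3))**2 = (-7 + 0)**2 = (-7)**2 = 49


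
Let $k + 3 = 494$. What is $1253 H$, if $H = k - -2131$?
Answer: $3285366$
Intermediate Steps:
$k = 491$ ($k = -3 + 494 = 491$)
$H = 2622$ ($H = 491 - -2131 = 491 + 2131 = 2622$)
$1253 H = 1253 \cdot 2622 = 3285366$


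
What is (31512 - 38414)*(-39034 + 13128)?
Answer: 178803212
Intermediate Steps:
(31512 - 38414)*(-39034 + 13128) = -6902*(-25906) = 178803212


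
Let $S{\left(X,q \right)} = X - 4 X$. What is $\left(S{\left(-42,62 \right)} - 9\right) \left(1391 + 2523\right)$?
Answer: $457938$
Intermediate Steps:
$S{\left(X,q \right)} = - 3 X$
$\left(S{\left(-42,62 \right)} - 9\right) \left(1391 + 2523\right) = \left(\left(-3\right) \left(-42\right) - 9\right) \left(1391 + 2523\right) = \left(126 - 9\right) 3914 = 117 \cdot 3914 = 457938$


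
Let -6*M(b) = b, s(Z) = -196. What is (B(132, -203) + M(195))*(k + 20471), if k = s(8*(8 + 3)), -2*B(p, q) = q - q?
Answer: -1317875/2 ≈ -6.5894e+5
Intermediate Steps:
B(p, q) = 0 (B(p, q) = -(q - q)/2 = -½*0 = 0)
M(b) = -b/6
k = -196
(B(132, -203) + M(195))*(k + 20471) = (0 - ⅙*195)*(-196 + 20471) = (0 - 65/2)*20275 = -65/2*20275 = -1317875/2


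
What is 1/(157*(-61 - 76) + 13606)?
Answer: -1/7903 ≈ -0.00012653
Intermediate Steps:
1/(157*(-61 - 76) + 13606) = 1/(157*(-137) + 13606) = 1/(-21509 + 13606) = 1/(-7903) = -1/7903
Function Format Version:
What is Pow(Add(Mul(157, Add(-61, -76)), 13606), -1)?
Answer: Rational(-1, 7903) ≈ -0.00012653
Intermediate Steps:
Pow(Add(Mul(157, Add(-61, -76)), 13606), -1) = Pow(Add(Mul(157, -137), 13606), -1) = Pow(Add(-21509, 13606), -1) = Pow(-7903, -1) = Rational(-1, 7903)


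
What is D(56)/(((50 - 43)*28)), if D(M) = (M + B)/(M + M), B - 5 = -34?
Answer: 27/21952 ≈ 0.0012300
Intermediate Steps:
B = -29 (B = 5 - 34 = -29)
D(M) = (-29 + M)/(2*M) (D(M) = (M - 29)/(M + M) = (-29 + M)/((2*M)) = (-29 + M)*(1/(2*M)) = (-29 + M)/(2*M))
D(56)/(((50 - 43)*28)) = ((½)*(-29 + 56)/56)/(((50 - 43)*28)) = ((½)*(1/56)*27)/((7*28)) = (27/112)/196 = (27/112)*(1/196) = 27/21952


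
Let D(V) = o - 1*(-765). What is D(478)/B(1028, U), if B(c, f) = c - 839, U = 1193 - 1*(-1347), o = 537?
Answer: 62/9 ≈ 6.8889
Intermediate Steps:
U = 2540 (U = 1193 + 1347 = 2540)
B(c, f) = -839 + c
D(V) = 1302 (D(V) = 537 - 1*(-765) = 537 + 765 = 1302)
D(478)/B(1028, U) = 1302/(-839 + 1028) = 1302/189 = 1302*(1/189) = 62/9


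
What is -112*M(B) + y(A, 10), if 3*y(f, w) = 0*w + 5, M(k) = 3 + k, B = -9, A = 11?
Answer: 2021/3 ≈ 673.67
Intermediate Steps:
y(f, w) = 5/3 (y(f, w) = (0*w + 5)/3 = (0 + 5)/3 = (1/3)*5 = 5/3)
-112*M(B) + y(A, 10) = -112*(3 - 9) + 5/3 = -112*(-6) + 5/3 = 672 + 5/3 = 2021/3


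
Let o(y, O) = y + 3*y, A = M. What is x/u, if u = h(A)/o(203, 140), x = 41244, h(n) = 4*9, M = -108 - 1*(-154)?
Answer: 2790844/3 ≈ 9.3028e+5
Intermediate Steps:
M = 46 (M = -108 + 154 = 46)
A = 46
h(n) = 36
o(y, O) = 4*y
u = 9/203 (u = 36/((4*203)) = 36/812 = 36*(1/812) = 9/203 ≈ 0.044335)
x/u = 41244/(9/203) = 41244*(203/9) = 2790844/3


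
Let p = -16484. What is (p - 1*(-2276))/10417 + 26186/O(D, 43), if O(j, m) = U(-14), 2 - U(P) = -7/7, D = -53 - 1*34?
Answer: 272736938/31251 ≈ 8727.3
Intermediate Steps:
D = -87 (D = -53 - 34 = -87)
U(P) = 3 (U(P) = 2 - (-7)/7 = 2 - 1*(-1) = 2 + 1 = 3)
O(j, m) = 3
(p - 1*(-2276))/10417 + 26186/O(D, 43) = (-16484 - 1*(-2276))/10417 + 26186/3 = (-16484 + 2276)*(1/10417) + 26186*(⅓) = -14208*1/10417 + 26186/3 = -14208/10417 + 26186/3 = 272736938/31251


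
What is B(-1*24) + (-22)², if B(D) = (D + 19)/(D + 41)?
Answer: 8223/17 ≈ 483.71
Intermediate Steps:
B(D) = (19 + D)/(41 + D)
B(-1*24) + (-22)² = (19 - 1*24)/(41 - 1*24) + (-22)² = (19 - 24)/(41 - 24) + 484 = -5/17 + 484 = 8223/17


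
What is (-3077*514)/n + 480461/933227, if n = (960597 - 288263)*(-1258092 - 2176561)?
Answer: 554749174044844614/1077519754440459577 ≈ 0.51484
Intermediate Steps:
n = -2309233990102 (n = 672334*(-3434653) = -2309233990102)
(-3077*514)/n + 480461/933227 = -3077*514/(-2309233990102) + 480461/933227 = -1581578*(-1/2309233990102) + 480461*(1/933227) = 790789/1154616995051 + 480461/933227 = 554749174044844614/1077519754440459577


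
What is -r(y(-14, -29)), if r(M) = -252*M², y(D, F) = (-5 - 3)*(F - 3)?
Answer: 16515072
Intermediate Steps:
y(D, F) = 24 - 8*F (y(D, F) = -8*(-3 + F) = 24 - 8*F)
-r(y(-14, -29)) = -(-252)*(24 - 8*(-29))² = -(-252)*(24 + 232)² = -(-252)*256² = -(-252)*65536 = -1*(-16515072) = 16515072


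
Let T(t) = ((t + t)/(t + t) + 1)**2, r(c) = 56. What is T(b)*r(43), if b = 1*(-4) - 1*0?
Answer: 224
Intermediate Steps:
b = -4 (b = -4 + 0 = -4)
T(t) = 4 (T(t) = ((2*t)/((2*t)) + 1)**2 = ((2*t)*(1/(2*t)) + 1)**2 = (1 + 1)**2 = 2**2 = 4)
T(b)*r(43) = 4*56 = 224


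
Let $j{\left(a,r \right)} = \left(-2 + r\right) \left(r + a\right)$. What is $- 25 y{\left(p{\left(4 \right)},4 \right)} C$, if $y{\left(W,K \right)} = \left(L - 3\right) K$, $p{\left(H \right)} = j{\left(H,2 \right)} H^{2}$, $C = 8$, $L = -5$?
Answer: $6400$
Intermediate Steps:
$j{\left(a,r \right)} = \left(-2 + r\right) \left(a + r\right)$
$p{\left(H \right)} = 0$ ($p{\left(H \right)} = \left(2^{2} - 2 H - 4 + H 2\right) H^{2} = \left(4 - 2 H - 4 + 2 H\right) H^{2} = 0 H^{2} = 0$)
$y{\left(W,K \right)} = - 8 K$ ($y{\left(W,K \right)} = \left(-5 - 3\right) K = - 8 K$)
$- 25 y{\left(p{\left(4 \right)},4 \right)} C = - 25 \left(\left(-8\right) 4\right) 8 = \left(-25\right) \left(-32\right) 8 = 800 \cdot 8 = 6400$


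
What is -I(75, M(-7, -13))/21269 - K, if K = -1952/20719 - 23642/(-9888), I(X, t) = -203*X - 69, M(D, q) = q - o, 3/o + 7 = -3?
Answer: -3437291234975/2178684399984 ≈ -1.5777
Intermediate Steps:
o = -3/10 (o = 3/(-7 - 3) = 3/(-10) = 3*(-1/10) = -3/10 ≈ -0.30000)
M(D, q) = 3/10 + q (M(D, q) = q - 1*(-3/10) = q + 3/10 = 3/10 + q)
I(X, t) = -69 - 203*X
K = 235268611/102434736 (K = -1952*1/20719 - 23642*(-1/9888) = -1952/20719 + 11821/4944 = 235268611/102434736 ≈ 2.2968)
-I(75, M(-7, -13))/21269 - K = -(-69 - 203*75)/21269 - 1*235268611/102434736 = -(-69 - 15225)*(1/21269) - 235268611/102434736 = -1*(-15294)*(1/21269) - 235268611/102434736 = 15294*(1/21269) - 235268611/102434736 = 15294/21269 - 235268611/102434736 = -3437291234975/2178684399984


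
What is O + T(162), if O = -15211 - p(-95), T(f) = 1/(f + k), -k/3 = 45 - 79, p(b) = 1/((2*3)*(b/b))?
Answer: -4015747/264 ≈ -15211.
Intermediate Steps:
p(b) = ⅙ (p(b) = 1/(6*1) = 1/6 = ⅙)
k = 102 (k = -3*(45 - 79) = -3*(-34) = 102)
T(f) = 1/(102 + f) (T(f) = 1/(f + 102) = 1/(102 + f))
O = -91267/6 (O = -15211 - 1*⅙ = -15211 - ⅙ = -91267/6 ≈ -15211.)
O + T(162) = -91267/6 + 1/(102 + 162) = -91267/6 + 1/264 = -4015747/264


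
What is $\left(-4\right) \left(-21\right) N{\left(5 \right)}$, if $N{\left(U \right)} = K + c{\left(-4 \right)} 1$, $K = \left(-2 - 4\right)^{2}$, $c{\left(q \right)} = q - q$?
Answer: $3024$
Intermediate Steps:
$c{\left(q \right)} = 0$
$K = 36$ ($K = \left(-6\right)^{2} = 36$)
$N{\left(U \right)} = 36$ ($N{\left(U \right)} = 36 + 0 \cdot 1 = 36 + 0 = 36$)
$\left(-4\right) \left(-21\right) N{\left(5 \right)} = \left(-4\right) \left(-21\right) 36 = 84 \cdot 36 = 3024$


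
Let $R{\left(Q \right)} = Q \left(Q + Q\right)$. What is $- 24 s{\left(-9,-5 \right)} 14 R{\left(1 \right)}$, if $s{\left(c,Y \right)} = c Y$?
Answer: $-30240$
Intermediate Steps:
$R{\left(Q \right)} = 2 Q^{2}$ ($R{\left(Q \right)} = Q 2 Q = 2 Q^{2}$)
$s{\left(c,Y \right)} = Y c$
$- 24 s{\left(-9,-5 \right)} 14 R{\left(1 \right)} = - 24 \left(\left(-5\right) \left(-9\right)\right) 14 \cdot 2 \cdot 1^{2} = \left(-24\right) 45 \cdot 14 \cdot 2 \cdot 1 = - 1080 \cdot 14 \cdot 2 = \left(-1080\right) 28 = -30240$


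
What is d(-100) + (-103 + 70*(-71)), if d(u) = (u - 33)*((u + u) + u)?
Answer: 34827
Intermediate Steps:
d(u) = 3*u*(-33 + u) (d(u) = (-33 + u)*(2*u + u) = (-33 + u)*(3*u) = 3*u*(-33 + u))
d(-100) + (-103 + 70*(-71)) = 3*(-100)*(-33 - 100) + (-103 + 70*(-71)) = 3*(-100)*(-133) + (-103 - 4970) = 39900 - 5073 = 34827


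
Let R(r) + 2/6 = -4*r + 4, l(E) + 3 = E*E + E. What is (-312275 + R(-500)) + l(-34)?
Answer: -927457/3 ≈ -3.0915e+5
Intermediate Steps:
l(E) = -3 + E + E² (l(E) = -3 + (E*E + E) = -3 + (E² + E) = -3 + (E + E²) = -3 + E + E²)
R(r) = 11/3 - 4*r (R(r) = -⅓ + (-4*r + 4) = -⅓ + (4 - 4*r) = 11/3 - 4*r)
(-312275 + R(-500)) + l(-34) = (-312275 + (11/3 - 4*(-500))) + (-3 - 34 + (-34)²) = (-312275 + (11/3 + 2000)) + (-3 - 34 + 1156) = (-312275 + 6011/3) + 1119 = -930814/3 + 1119 = -927457/3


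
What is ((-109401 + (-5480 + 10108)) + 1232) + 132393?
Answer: 28852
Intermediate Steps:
((-109401 + (-5480 + 10108)) + 1232) + 132393 = ((-109401 + 4628) + 1232) + 132393 = (-104773 + 1232) + 132393 = -103541 + 132393 = 28852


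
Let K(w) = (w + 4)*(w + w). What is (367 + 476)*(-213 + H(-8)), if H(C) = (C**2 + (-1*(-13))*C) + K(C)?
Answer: -159327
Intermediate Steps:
K(w) = 2*w*(4 + w) (K(w) = (4 + w)*(2*w) = 2*w*(4 + w))
H(C) = C**2 + 13*C + 2*C*(4 + C) (H(C) = (C**2 + (-1*(-13))*C) + 2*C*(4 + C) = (C**2 + 13*C) + 2*C*(4 + C) = C**2 + 13*C + 2*C*(4 + C))
(367 + 476)*(-213 + H(-8)) = (367 + 476)*(-213 + 3*(-8)*(7 - 8)) = 843*(-213 + 3*(-8)*(-1)) = 843*(-213 + 24) = 843*(-189) = -159327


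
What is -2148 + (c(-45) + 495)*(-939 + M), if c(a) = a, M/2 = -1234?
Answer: -1535298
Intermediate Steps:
M = -2468 (M = 2*(-1234) = -2468)
-2148 + (c(-45) + 495)*(-939 + M) = -2148 + (-45 + 495)*(-939 - 2468) = -2148 + 450*(-3407) = -2148 - 1533150 = -1535298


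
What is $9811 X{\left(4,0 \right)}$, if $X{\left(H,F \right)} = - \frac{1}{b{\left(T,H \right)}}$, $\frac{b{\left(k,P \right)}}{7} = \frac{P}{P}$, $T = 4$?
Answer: $- \frac{9811}{7} \approx -1401.6$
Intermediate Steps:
$b{\left(k,P \right)} = 7$ ($b{\left(k,P \right)} = 7 \frac{P}{P} = 7 \cdot 1 = 7$)
$X{\left(H,F \right)} = - \frac{1}{7}$
$9811 X{\left(4,0 \right)} = 9811 \left(- \frac{1}{7}\right) = - \frac{9811}{7}$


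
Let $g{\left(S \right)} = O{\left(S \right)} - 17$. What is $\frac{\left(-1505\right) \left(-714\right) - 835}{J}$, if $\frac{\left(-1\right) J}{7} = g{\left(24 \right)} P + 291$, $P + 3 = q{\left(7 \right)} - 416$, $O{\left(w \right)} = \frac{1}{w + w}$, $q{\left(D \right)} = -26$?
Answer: $- \frac{51539280}{2636501} \approx -19.548$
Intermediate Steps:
$O{\left(w \right)} = \frac{1}{2 w}$
$P = -445$ ($P = -3 - 442 = -445$)
$g{\left(S \right)} = -17 + \frac{1}{2 S}$ ($g{\left(S \right)} = \frac{1}{2 S} - 17 = -17 + \frac{1}{2 S}$)
$J = - \frac{2636501}{48}$ ($J = - 7 \left(\left(-17 + \frac{1}{2 \cdot 24}\right) \left(-445\right) + 291\right) = - 7 \left(\left(-17 + \frac{1}{2} \cdot \frac{1}{24}\right) \left(-445\right) + 291\right) = - 7 \left(\left(-17 + \frac{1}{48}\right) \left(-445\right) + 291\right) = - 7 \left(\left(- \frac{815}{48}\right) \left(-445\right) + 291\right) = - 7 \left(\frac{362675}{48} + 291\right) = \left(-7\right) \frac{376643}{48} = - \frac{2636501}{48} \approx -54927.0$)
$\frac{\left(-1505\right) \left(-714\right) - 835}{J} = \frac{\left(-1505\right) \left(-714\right) - 835}{- \frac{2636501}{48}} = \left(1074570 - 835\right) \left(- \frac{48}{2636501}\right) = 1073735 \left(- \frac{48}{2636501}\right) = - \frac{51539280}{2636501}$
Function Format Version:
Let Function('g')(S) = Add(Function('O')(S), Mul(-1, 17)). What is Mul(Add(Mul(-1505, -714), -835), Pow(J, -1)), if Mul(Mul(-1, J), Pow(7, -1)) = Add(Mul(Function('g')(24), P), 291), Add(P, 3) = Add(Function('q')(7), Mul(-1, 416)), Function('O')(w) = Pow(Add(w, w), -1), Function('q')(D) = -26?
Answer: Rational(-51539280, 2636501) ≈ -19.548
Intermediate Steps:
Function('O')(w) = Mul(Rational(1, 2), Pow(w, -1)) (Function('O')(w) = Pow(Mul(2, w), -1) = Mul(Rational(1, 2), Pow(w, -1)))
P = -445 (P = Add(-3, Add(-26, Mul(-1, 416))) = Add(-3, Add(-26, -416)) = Add(-3, -442) = -445)
Function('g')(S) = Add(-17, Mul(Rational(1, 2), Pow(S, -1))) (Function('g')(S) = Add(Mul(Rational(1, 2), Pow(S, -1)), Mul(-1, 17)) = Add(Mul(Rational(1, 2), Pow(S, -1)), -17) = Add(-17, Mul(Rational(1, 2), Pow(S, -1))))
J = Rational(-2636501, 48) (J = Mul(-7, Add(Mul(Add(-17, Mul(Rational(1, 2), Pow(24, -1))), -445), 291)) = Mul(-7, Add(Mul(Add(-17, Mul(Rational(1, 2), Rational(1, 24))), -445), 291)) = Mul(-7, Add(Mul(Add(-17, Rational(1, 48)), -445), 291)) = Mul(-7, Add(Mul(Rational(-815, 48), -445), 291)) = Mul(-7, Add(Rational(362675, 48), 291)) = Mul(-7, Rational(376643, 48)) = Rational(-2636501, 48) ≈ -54927.)
Mul(Add(Mul(-1505, -714), -835), Pow(J, -1)) = Mul(Add(Mul(-1505, -714), -835), Pow(Rational(-2636501, 48), -1)) = Mul(Add(1074570, -835), Rational(-48, 2636501)) = Mul(1073735, Rational(-48, 2636501)) = Rational(-51539280, 2636501)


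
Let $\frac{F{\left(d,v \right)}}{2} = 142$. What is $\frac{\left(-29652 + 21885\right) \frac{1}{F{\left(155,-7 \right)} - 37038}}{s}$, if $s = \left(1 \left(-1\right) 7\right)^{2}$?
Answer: $\frac{7767}{1800946} \approx 0.0043127$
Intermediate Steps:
$F{\left(d,v \right)} = 284$ ($F{\left(d,v \right)} = 2 \cdot 142 = 284$)
$s = 49$ ($s = \left(\left(-1\right) 7\right)^{2} = \left(-7\right)^{2} = 49$)
$\frac{\left(-29652 + 21885\right) \frac{1}{F{\left(155,-7 \right)} - 37038}}{s} = \frac{\left(-29652 + 21885\right) \frac{1}{284 - 37038}}{49} = - \frac{7767}{-36754} \cdot \frac{1}{49} = \left(-7767\right) \left(- \frac{1}{36754}\right) \frac{1}{49} = \frac{7767}{36754} \cdot \frac{1}{49} = \frac{7767}{1800946}$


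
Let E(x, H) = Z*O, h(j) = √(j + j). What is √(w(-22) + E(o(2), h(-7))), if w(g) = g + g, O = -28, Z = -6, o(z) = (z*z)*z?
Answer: 2*√31 ≈ 11.136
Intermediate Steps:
o(z) = z³ (o(z) = z²*z = z³)
h(j) = √2*√j (h(j) = √(2*j) = √2*√j)
E(x, H) = 168 (E(x, H) = -6*(-28) = 168)
w(g) = 2*g
√(w(-22) + E(o(2), h(-7))) = √(2*(-22) + 168) = √(-44 + 168) = √124 = 2*√31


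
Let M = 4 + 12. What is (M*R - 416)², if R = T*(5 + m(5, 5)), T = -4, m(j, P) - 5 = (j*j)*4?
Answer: 55591936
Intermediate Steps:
m(j, P) = 5 + 4*j² (m(j, P) = 5 + (j*j)*4 = 5 + j²*4 = 5 + 4*j²)
M = 16
R = -440 (R = -4*(5 + (5 + 4*5²)) = -4*(5 + (5 + 4*25)) = -4*(5 + (5 + 100)) = -4*(5 + 105) = -4*110 = -440)
(M*R - 416)² = (16*(-440) - 416)² = (-7040 - 416)² = (-7456)² = 55591936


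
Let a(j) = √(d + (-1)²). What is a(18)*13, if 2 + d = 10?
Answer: 39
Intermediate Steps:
d = 8 (d = -2 + 10 = 8)
a(j) = 3 (a(j) = √(8 + (-1)²) = √(8 + 1) = √9 = 3)
a(18)*13 = 3*13 = 39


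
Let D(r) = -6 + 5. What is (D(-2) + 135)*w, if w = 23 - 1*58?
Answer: -4690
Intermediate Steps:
w = -35 (w = 23 - 58 = -35)
D(r) = -1
(D(-2) + 135)*w = (-1 + 135)*(-35) = 134*(-35) = -4690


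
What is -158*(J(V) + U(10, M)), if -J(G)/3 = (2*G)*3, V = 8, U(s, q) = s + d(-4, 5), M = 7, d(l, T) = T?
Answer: 20382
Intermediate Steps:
U(s, q) = 5 + s (U(s, q) = s + 5 = 5 + s)
J(G) = -18*G (J(G) = -3*2*G*3 = -18*G)
-158*(J(V) + U(10, M)) = -158*(-18*8 + (5 + 10)) = -158*(-144 + 15) = -158*(-129) = 20382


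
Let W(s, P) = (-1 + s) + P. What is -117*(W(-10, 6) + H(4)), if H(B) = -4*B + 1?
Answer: 2340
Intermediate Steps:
H(B) = 1 - 4*B
W(s, P) = -1 + P + s
-117*(W(-10, 6) + H(4)) = -117*((-1 + 6 - 10) + (1 - 4*4)) = -117*(-5 + (1 - 16)) = -117*(-5 - 15) = -117*(-20) = 2340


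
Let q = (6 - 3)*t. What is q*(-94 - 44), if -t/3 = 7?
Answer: 8694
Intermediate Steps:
t = -21 (t = -3*7 = -21)
q = -63 (q = (6 - 3)*(-21) = 3*(-21) = -63)
q*(-94 - 44) = -63*(-94 - 44) = -63*(-138) = 8694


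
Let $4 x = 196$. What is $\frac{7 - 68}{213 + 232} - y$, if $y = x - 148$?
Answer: $\frac{43994}{445} \approx 98.863$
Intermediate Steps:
$x = 49$ ($x = \frac{1}{4} \cdot 196 = 49$)
$y = -99$ ($y = 49 - 148 = -99$)
$\frac{7 - 68}{213 + 232} - y = \frac{7 - 68}{213 + 232} - -99 = - \frac{61}{445} + 99 = \frac{43994}{445}$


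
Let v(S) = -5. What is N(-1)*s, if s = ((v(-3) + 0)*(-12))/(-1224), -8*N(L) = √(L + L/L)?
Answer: 0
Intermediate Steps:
N(L) = -√(1 + L)/8 (N(L) = -√(L + L/L)/8 = -√(L + 1)/8 = -√(1 + L)/8)
s = -5/102 (s = ((-5 + 0)*(-12))/(-1224) = -5*(-12)*(-1/1224) = 60*(-1/1224) = -5/102 ≈ -0.049020)
N(-1)*s = -√(1 - 1)/8*(-5/102) = -√0/8*(-5/102) = -⅛*0*(-5/102) = 0*(-5/102) = 0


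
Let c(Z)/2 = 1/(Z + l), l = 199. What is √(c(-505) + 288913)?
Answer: 2*√187865674/51 ≈ 537.51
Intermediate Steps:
c(Z) = 2/(199 + Z) (c(Z) = 2/(Z + 199) = 2/(199 + Z))
√(c(-505) + 288913) = √(2/(199 - 505) + 288913) = √(2/(-306) + 288913) = √(2*(-1/306) + 288913) = √(-1/153 + 288913) = √(44203688/153) = 2*√187865674/51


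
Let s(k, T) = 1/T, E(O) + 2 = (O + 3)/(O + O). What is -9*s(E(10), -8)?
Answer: 9/8 ≈ 1.1250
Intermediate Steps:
E(O) = -2 + (3 + O)/(2*O) (E(O) = -2 + (O + 3)/(O + O) = -2 + (3 + O)/((2*O)) = -2 + (3 + O)*(1/(2*O)) = -2 + (3 + O)/(2*O))
-9*s(E(10), -8) = -9/(-8) = -9*(-1/8) = 9/8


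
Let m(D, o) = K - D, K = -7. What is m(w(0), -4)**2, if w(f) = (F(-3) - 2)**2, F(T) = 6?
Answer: 529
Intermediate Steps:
w(f) = 16 (w(f) = (6 - 2)**2 = 4**2 = 16)
m(D, o) = -7 - D
m(w(0), -4)**2 = (-7 - 1*16)**2 = (-7 - 16)**2 = (-23)**2 = 529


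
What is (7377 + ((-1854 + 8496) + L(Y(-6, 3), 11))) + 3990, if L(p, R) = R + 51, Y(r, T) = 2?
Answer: 18071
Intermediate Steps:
L(p, R) = 51 + R
(7377 + ((-1854 + 8496) + L(Y(-6, 3), 11))) + 3990 = (7377 + ((-1854 + 8496) + (51 + 11))) + 3990 = (7377 + (6642 + 62)) + 3990 = (7377 + 6704) + 3990 = 14081 + 3990 = 18071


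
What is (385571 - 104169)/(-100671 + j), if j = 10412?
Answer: -281402/90259 ≈ -3.1177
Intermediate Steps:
(385571 - 104169)/(-100671 + j) = (385571 - 104169)/(-100671 + 10412) = 281402/(-90259) = 281402*(-1/90259) = -281402/90259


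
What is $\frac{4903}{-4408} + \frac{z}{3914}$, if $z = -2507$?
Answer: $- \frac{795821}{454024} \approx -1.7528$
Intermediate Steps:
$\frac{4903}{-4408} + \frac{z}{3914} = \frac{4903}{-4408} - \frac{2507}{3914} = 4903 \left(- \frac{1}{4408}\right) - \frac{2507}{3914} = - \frac{4903}{4408} - \frac{2507}{3914} = - \frac{795821}{454024}$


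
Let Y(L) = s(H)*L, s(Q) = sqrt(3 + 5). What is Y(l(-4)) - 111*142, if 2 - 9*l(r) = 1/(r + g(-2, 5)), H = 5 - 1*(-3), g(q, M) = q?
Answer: -15762 + 13*sqrt(2)/27 ≈ -15761.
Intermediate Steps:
H = 8 (H = 5 + 3 = 8)
l(r) = 2/9 - 1/(9*(-2 + r)) (l(r) = 2/9 - 1/(9*(r - 2)) = 2/9 - 1/(9*(-2 + r)))
s(Q) = 2*sqrt(2) (s(Q) = sqrt(8) = 2*sqrt(2))
Y(L) = 2*L*sqrt(2) (Y(L) = (2*sqrt(2))*L = 2*L*sqrt(2))
Y(l(-4)) - 111*142 = 2*((-5 + 2*(-4))/(9*(-2 - 4)))*sqrt(2) - 111*142 = 2*((1/9)*(-5 - 8)/(-6))*sqrt(2) - 15762 = 2*((1/9)*(-1/6)*(-13))*sqrt(2) - 15762 = 2*(13/54)*sqrt(2) - 15762 = 13*sqrt(2)/27 - 15762 = -15762 + 13*sqrt(2)/27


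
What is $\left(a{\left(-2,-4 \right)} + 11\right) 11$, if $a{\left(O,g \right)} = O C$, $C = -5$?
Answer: $231$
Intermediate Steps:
$a{\left(O,g \right)} = - 5 O$ ($a{\left(O,g \right)} = O \left(-5\right) = - 5 O$)
$\left(a{\left(-2,-4 \right)} + 11\right) 11 = \left(\left(-5\right) \left(-2\right) + 11\right) 11 = \left(10 + 11\right) 11 = 21 \cdot 11 = 231$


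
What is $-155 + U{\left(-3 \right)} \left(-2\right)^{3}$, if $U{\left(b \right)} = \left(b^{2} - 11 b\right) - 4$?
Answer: $-459$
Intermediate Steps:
$U{\left(b \right)} = -4 + b^{2} - 11 b$
$-155 + U{\left(-3 \right)} \left(-2\right)^{3} = -155 + \left(-4 + \left(-3\right)^{2} - -33\right) \left(-2\right)^{3} = -155 + \left(-4 + 9 + 33\right) \left(-8\right) = -155 + 38 \left(-8\right) = -155 - 304 = -459$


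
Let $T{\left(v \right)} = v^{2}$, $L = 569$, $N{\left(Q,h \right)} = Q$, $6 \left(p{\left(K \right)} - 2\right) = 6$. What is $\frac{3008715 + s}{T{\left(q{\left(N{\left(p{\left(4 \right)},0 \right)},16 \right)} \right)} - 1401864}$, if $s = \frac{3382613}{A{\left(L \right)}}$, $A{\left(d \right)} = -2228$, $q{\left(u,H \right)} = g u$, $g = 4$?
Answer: $- \frac{6700034407}{3123032160} \approx -2.1454$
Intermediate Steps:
$p{\left(K \right)} = 3$ ($p{\left(K \right)} = 2 + \frac{1}{6} \cdot 6 = 2 + 1 = 3$)
$q{\left(u,H \right)} = 4 u$
$s = - \frac{3382613}{2228}$ ($s = \frac{3382613}{-2228} = 3382613 \left(- \frac{1}{2228}\right) = - \frac{3382613}{2228} \approx -1518.2$)
$\frac{3008715 + s}{T{\left(q{\left(N{\left(p{\left(4 \right)},0 \right)},16 \right)} \right)} - 1401864} = \frac{3008715 - \frac{3382613}{2228}}{\left(4 \cdot 3\right)^{2} - 1401864} = \frac{6700034407}{2228 \left(12^{2} - 1401864\right)} = \frac{6700034407}{2228 \left(144 - 1401864\right)} = \frac{6700034407}{2228 \left(-1401720\right)} = \frac{6700034407}{2228} \left(- \frac{1}{1401720}\right) = - \frac{6700034407}{3123032160}$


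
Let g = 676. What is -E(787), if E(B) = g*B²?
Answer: -418693444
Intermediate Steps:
E(B) = 676*B²
-E(787) = -676*787² = -676*619369 = -1*418693444 = -418693444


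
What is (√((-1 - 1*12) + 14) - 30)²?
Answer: 841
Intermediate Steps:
(√((-1 - 1*12) + 14) - 30)² = (√((-1 - 12) + 14) - 30)² = (√(-13 + 14) - 30)² = (√1 - 30)² = (1 - 30)² = (-29)² = 841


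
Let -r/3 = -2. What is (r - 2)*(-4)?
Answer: -16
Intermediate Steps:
r = 6 (r = -3*(-2) = 6)
(r - 2)*(-4) = (6 - 2)*(-4) = 4*(-4) = -16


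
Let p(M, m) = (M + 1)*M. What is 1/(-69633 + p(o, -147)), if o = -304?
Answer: 1/22479 ≈ 4.4486e-5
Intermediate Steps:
p(M, m) = M*(1 + M) (p(M, m) = (1 + M)*M = M*(1 + M))
1/(-69633 + p(o, -147)) = 1/(-69633 - 304*(1 - 304)) = 1/(-69633 - 304*(-303)) = 1/(-69633 + 92112) = 1/22479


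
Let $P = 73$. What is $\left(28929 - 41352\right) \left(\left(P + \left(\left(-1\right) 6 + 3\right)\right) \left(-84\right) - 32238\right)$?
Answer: $473539914$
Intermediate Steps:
$\left(28929 - 41352\right) \left(\left(P + \left(\left(-1\right) 6 + 3\right)\right) \left(-84\right) - 32238\right) = \left(28929 - 41352\right) \left(\left(73 + \left(\left(-1\right) 6 + 3\right)\right) \left(-84\right) - 32238\right) = - 12423 \left(\left(73 + \left(-6 + 3\right)\right) \left(-84\right) - 32238\right) = - 12423 \left(\left(73 - 3\right) \left(-84\right) - 32238\right) = - 12423 \left(70 \left(-84\right) - 32238\right) = - 12423 \left(-5880 - 32238\right) = \left(-12423\right) \left(-38118\right) = 473539914$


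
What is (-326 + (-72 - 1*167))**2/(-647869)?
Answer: -319225/647869 ≈ -0.49273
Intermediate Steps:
(-326 + (-72 - 1*167))**2/(-647869) = (-326 + (-72 - 167))**2*(-1/647869) = (-326 - 239)**2*(-1/647869) = (-565)**2*(-1/647869) = 319225*(-1/647869) = -319225/647869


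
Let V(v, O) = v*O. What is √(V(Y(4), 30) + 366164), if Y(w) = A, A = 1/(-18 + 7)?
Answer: √44305514/11 ≈ 605.11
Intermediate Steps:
A = -1/11 (A = 1/(-11) = -1/11 ≈ -0.090909)
Y(w) = -1/11
V(v, O) = O*v
√(V(Y(4), 30) + 366164) = √(30*(-1/11) + 366164) = √(-30/11 + 366164) = √(4027774/11) = √44305514/11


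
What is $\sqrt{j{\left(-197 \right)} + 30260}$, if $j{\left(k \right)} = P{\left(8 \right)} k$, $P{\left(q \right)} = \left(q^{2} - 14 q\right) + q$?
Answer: $2 \sqrt{9535} \approx 195.29$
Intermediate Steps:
$P{\left(q \right)} = q^{2} - 13 q$
$j{\left(k \right)} = - 40 k$ ($j{\left(k \right)} = 8 \left(-13 + 8\right) k = 8 \left(-5\right) k = - 40 k$)
$\sqrt{j{\left(-197 \right)} + 30260} = \sqrt{\left(-40\right) \left(-197\right) + 30260} = \sqrt{7880 + 30260} = \sqrt{38140} = 2 \sqrt{9535}$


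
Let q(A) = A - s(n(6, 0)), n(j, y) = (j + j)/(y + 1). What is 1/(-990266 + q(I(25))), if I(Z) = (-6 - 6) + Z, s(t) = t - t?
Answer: -1/990253 ≈ -1.0098e-6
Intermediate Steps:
n(j, y) = 2*j/(1 + y) (n(j, y) = (2*j)/(1 + y) = 2*j/(1 + y))
s(t) = 0
I(Z) = -12 + Z
q(A) = A (q(A) = A - 1*0 = A + 0 = A)
1/(-990266 + q(I(25))) = 1/(-990266 + (-12 + 25)) = 1/(-990266 + 13) = 1/(-990253) = -1/990253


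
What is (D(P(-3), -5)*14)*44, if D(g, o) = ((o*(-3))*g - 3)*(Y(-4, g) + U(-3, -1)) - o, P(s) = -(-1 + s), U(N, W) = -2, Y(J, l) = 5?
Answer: 108416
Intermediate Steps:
P(s) = 1 - s
D(g, o) = -9 - o - 9*g*o (D(g, o) = ((o*(-3))*g - 3)*(5 - 2) - o = ((-3*o)*g - 3)*3 - o = (-3*g*o - 3)*3 - o = (-3 - 3*g*o)*3 - o = (-9 - 9*g*o) - o = -9 - o - 9*g*o)
(D(P(-3), -5)*14)*44 = ((-9 - 1*(-5) - 9*(1 - 1*(-3))*(-5))*14)*44 = ((-9 + 5 - 9*(1 + 3)*(-5))*14)*44 = ((-9 + 5 - 9*4*(-5))*14)*44 = ((-9 + 5 + 180)*14)*44 = (176*14)*44 = 2464*44 = 108416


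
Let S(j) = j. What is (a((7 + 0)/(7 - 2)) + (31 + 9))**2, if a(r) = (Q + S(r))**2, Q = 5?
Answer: 4096576/625 ≈ 6554.5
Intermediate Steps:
a(r) = (5 + r)**2
(a((7 + 0)/(7 - 2)) + (31 + 9))**2 = ((5 + (7 + 0)/(7 - 2))**2 + (31 + 9))**2 = ((5 + 7/5)**2 + 40)**2 = ((32/5)**2 + 40)**2 = (1024/25 + 40)**2 = (2024/25)**2 = 4096576/625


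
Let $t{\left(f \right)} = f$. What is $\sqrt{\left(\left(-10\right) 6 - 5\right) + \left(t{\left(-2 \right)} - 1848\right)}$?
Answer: $i \sqrt{1915} \approx 43.761 i$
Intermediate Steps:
$\sqrt{\left(\left(-10\right) 6 - 5\right) + \left(t{\left(-2 \right)} - 1848\right)} = \sqrt{\left(\left(-10\right) 6 - 5\right) - 1850} = \sqrt{\left(-60 - 5\right) - 1850} = \sqrt{-65 - 1850} = \sqrt{-1915} = i \sqrt{1915}$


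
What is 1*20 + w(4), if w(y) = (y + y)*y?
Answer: 52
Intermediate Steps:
w(y) = 2*y² (w(y) = (2*y)*y = 2*y²)
1*20 + w(4) = 1*20 + 2*4² = 20 + 2*16 = 20 + 32 = 52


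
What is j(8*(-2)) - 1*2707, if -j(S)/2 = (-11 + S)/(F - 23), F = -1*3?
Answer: -35218/13 ≈ -2709.1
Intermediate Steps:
F = -3
j(S) = -11/13 + S/13 (j(S) = -2*(-11 + S)/(-3 - 23) = -2*(-11 + S)/(-26) = -2*(-11 + S)*(-1)/26 = -2*(11/26 - S/26) = -11/13 + S/13)
j(8*(-2)) - 1*2707 = (-11/13 + (8*(-2))/13) - 1*2707 = (-11/13 + (1/13)*(-16)) - 2707 = (-11/13 - 16/13) - 2707 = -27/13 - 2707 = -35218/13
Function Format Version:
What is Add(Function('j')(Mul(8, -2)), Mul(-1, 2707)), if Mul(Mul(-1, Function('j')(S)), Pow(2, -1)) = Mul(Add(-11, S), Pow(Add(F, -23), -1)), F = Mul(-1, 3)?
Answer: Rational(-35218, 13) ≈ -2709.1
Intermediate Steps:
F = -3
Function('j')(S) = Add(Rational(-11, 13), Mul(Rational(1, 13), S)) (Function('j')(S) = Mul(-2, Mul(Add(-11, S), Pow(Add(-3, -23), -1))) = Mul(-2, Mul(Add(-11, S), Pow(-26, -1))) = Mul(-2, Mul(Add(-11, S), Rational(-1, 26))) = Mul(-2, Add(Rational(11, 26), Mul(Rational(-1, 26), S))) = Add(Rational(-11, 13), Mul(Rational(1, 13), S)))
Add(Function('j')(Mul(8, -2)), Mul(-1, 2707)) = Add(Add(Rational(-11, 13), Mul(Rational(1, 13), Mul(8, -2))), Mul(-1, 2707)) = Add(Add(Rational(-11, 13), Mul(Rational(1, 13), -16)), -2707) = Add(Add(Rational(-11, 13), Rational(-16, 13)), -2707) = Add(Rational(-27, 13), -2707) = Rational(-35218, 13)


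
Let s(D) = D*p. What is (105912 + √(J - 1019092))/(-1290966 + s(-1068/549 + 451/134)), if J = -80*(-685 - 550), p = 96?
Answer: -216431172/2637810389 - 4087*I*√230073/2637810389 ≈ -0.08205 - 0.00074318*I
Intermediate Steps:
J = 98800 (J = -80*(-1235) = 98800)
s(D) = 96*D (s(D) = D*96 = 96*D)
(105912 + √(J - 1019092))/(-1290966 + s(-1068/549 + 451/134)) = (105912 + √(98800 - 1019092))/(-1290966 + 96*(-1068/549 + 451/134)) = (105912 + √(-920292))/(-1290966 + 96*(-1068*1/549 + 451*(1/134))) = (105912 + 2*I*√230073)/(-1290966 + 96*(-356/183 + 451/134)) = (105912 + 2*I*√230073)/(-1290966 + 96*(34829/24522)) = (105912 + 2*I*√230073)/(-1290966 + 557264/4087) = (105912 + 2*I*√230073)/(-5275620778/4087) = (105912 + 2*I*√230073)*(-4087/5275620778) = -216431172/2637810389 - 4087*I*√230073/2637810389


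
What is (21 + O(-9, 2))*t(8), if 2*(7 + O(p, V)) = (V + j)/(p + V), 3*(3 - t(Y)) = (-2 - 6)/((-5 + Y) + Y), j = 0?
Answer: 10379/231 ≈ 44.931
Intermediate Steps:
t(Y) = 3 + 8/(3*(-5 + 2*Y)) (t(Y) = 3 - (-2 - 6)/(3*((-5 + Y) + Y)) = 3 - (-8)/(3*(-5 + 2*Y)) = 3 + 8/(3*(-5 + 2*Y)))
O(p, V) = -7 + V/(2*(V + p)) (O(p, V) = -7 + ((V + 0)/(p + V))/2 = -7 + (V/(V + p))/2 = -7 + V/(2*(V + p)))
(21 + O(-9, 2))*t(8) = (21 + (-7*(-9) - 13/2*2)/(2 - 9))*((-37 + 18*8)/(3*(-5 + 2*8))) = (21 + (63 - 13)/(-7))*((-37 + 144)/(3*(-5 + 16))) = (21 - ⅐*50)*((⅓)*107/11) = (21 - 50/7)*((⅓)*(1/11)*107) = (97/7)*(107/33) = 10379/231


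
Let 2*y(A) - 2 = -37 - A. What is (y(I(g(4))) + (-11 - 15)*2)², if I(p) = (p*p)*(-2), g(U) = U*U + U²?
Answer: 3644281/4 ≈ 9.1107e+5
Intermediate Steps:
g(U) = 2*U² (g(U) = U² + U² = 2*U²)
I(p) = -2*p² (I(p) = p²*(-2) = -2*p²)
y(A) = -35/2 - A/2 (y(A) = 1 + (-37 - A)/2 = 1 + (-37/2 - A/2) = -35/2 - A/2)
(y(I(g(4))) + (-11 - 15)*2)² = ((-35/2 - (-1)*(2*4²)²) + (-11 - 15)*2)² = ((-35/2 - (-1)*(2*16)²) - 26*2)² = ((-35/2 - (-1)*32²) - 52)² = ((-35/2 - (-1)*1024) - 52)² = ((-35/2 - ½*(-2048)) - 52)² = ((-35/2 + 1024) - 52)² = (2013/2 - 52)² = (1909/2)² = 3644281/4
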